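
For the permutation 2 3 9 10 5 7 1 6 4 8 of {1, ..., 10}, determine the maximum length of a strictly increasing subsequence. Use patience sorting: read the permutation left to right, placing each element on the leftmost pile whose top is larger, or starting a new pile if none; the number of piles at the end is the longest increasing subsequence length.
2: new pile. tops = [2]
3: new pile. tops = [2, 3]
9: new pile. tops = [2, 3, 9]
10: new pile. tops = [2, 3, 9, 10]
5: onto pile 3 (replacing 9). tops = [2, 3, 5, 10]
7: onto pile 4 (replacing 10). tops = [2, 3, 5, 7]
1: onto pile 1 (replacing 2). tops = [1, 3, 5, 7]
6: onto pile 4 (replacing 7). tops = [1, 3, 5, 6]
4: onto pile 3 (replacing 5). tops = [1, 3, 4, 6]
8: new pile. tops = [1, 3, 4, 6, 8]

5 piles, so the longest increasing subsequence has length 5.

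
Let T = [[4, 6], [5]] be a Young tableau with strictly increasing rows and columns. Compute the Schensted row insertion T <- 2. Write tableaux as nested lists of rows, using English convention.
[[2, 6], [4], [5]]

In row 1, 2 replaces 4 (the leftmost entry greater than 2); 4 is bumped to row 2. In row 2, 4 replaces 5 (the leftmost entry greater than 4); 5 is bumped to row 3. 5 starts a new row 3. The new tableau is [[2, 6], [4], [5]].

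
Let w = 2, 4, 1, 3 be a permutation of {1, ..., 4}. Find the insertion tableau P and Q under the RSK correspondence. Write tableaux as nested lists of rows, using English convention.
P = [[1, 3], [2, 4]], Q = [[1, 2], [3, 4]]

Insert each entry of the permutation into P by Schensted row insertion, recording in Q the position of each new cell.

Insert 2: appended to row 1. P = [[2]].
Insert 4: appended to row 1. P = [[2, 4]].
Insert 1: 1 bumps 2 from row 1; 2 starts row 2. P = [[1, 4], [2]].
Insert 3: 3 bumps 4 from row 1; 4 appends to row 2. P = [[1, 3], [2, 4]].

So P = [[1, 3], [2, 4]], Q = [[1, 2], [3, 4]].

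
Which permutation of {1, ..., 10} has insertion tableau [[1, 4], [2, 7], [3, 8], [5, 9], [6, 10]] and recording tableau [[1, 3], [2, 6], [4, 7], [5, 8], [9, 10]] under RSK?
6 5 10 3 2 9 8 7 1 4

Reverse the RSK construction: for i from n down to 1, find the cell of Q containing i, remove the entry at that cell from P, and reverse-bump it up through P; the value ejected from row 1 is w(i).

Step i=10: Q has 10 at row 5, column 2; remove 10 from row 5 of P and reverse-bump: 10 enters row 4 and ejects 9; 9 enters row 3 and ejects 8; 8 enters row 2 and ejects 7; 7 enters row 1 and ejects 4. So w(10) = 4. P is now [[1, 7], [2, 8], [3, 9], [5, 10], [6]].
Step i=9: Q has 9 at row 5, column 1; remove 6 from row 5 of P and reverse-bump: 6 enters row 4 and ejects 5; 5 enters row 3 and ejects 3; 3 enters row 2 and ejects 2; 2 enters row 1 and ejects 1. So w(9) = 1. P is now [[2, 7], [3, 8], [5, 9], [6, 10]].
Step i=8: Q has 8 at row 4, column 2; remove 10 from row 4 of P and reverse-bump: 10 enters row 3 and ejects 9; 9 enters row 2 and ejects 8; 8 enters row 1 and ejects 7. So w(8) = 7. P is now [[2, 8], [3, 9], [5, 10], [6]].
Step i=7: Q has 7 at row 3, column 2; remove 10 from row 3 of P and reverse-bump: 10 enters row 2 and ejects 9; 9 enters row 1 and ejects 8. So w(7) = 8. P is now [[2, 9], [3, 10], [5], [6]].
Step i=6: Q has 6 at row 2, column 2; remove 10 from row 2 of P and reverse-bump: 10 enters row 1 and ejects 9. So w(6) = 9. P is now [[2, 10], [3], [5], [6]].
Step i=5: Q has 5 at row 4, column 1; remove 6 from row 4 of P and reverse-bump: 6 enters row 3 and ejects 5; 5 enters row 2 and ejects 3; 3 enters row 1 and ejects 2. So w(5) = 2. P is now [[3, 10], [5], [6]].
Step i=4: Q has 4 at row 3, column 1; remove 6 from row 3 of P and reverse-bump: 6 enters row 2 and ejects 5; 5 enters row 1 and ejects 3. So w(4) = 3. P is now [[5, 10], [6]].
Step i=3: Q has 3 at row 1, column 2; remove that cell from P, ejecting 10. So w(3) = 10. P is now [[5], [6]].
Step i=2: Q has 2 at row 2, column 1; remove 6 from row 2 of P and reverse-bump: 6 enters row 1 and ejects 5. So w(2) = 5. P is now [[6]].
Step i=1: Q has 1 at row 1, column 1; remove that cell from P, ejecting 6. So w(1) = 6. P is now [].

So w = 6 5 10 3 2 9 8 7 1 4.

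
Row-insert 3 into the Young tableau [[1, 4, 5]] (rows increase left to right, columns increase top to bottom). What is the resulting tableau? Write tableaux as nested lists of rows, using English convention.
In row 1, 3 replaces 4 (the leftmost entry greater than 3); 4 is bumped to row 2. 4 starts a new row 2. The new tableau is [[1, 3, 5], [4]].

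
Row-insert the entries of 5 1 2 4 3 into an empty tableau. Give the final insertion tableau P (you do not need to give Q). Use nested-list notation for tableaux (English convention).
P = [[1, 2, 3], [4], [5]]

Insert 5: appended to row 1. P = [[5]].
Insert 1: 1 bumps 5 from row 1; 5 starts row 2. P = [[1], [5]].
Insert 2: appended to row 1. P = [[1, 2], [5]].
Insert 4: appended to row 1. P = [[1, 2, 4], [5]].
Insert 3: 3 bumps 4 from row 1; 4 bumps 5 from row 2; 5 starts row 3. P = [[1, 2, 3], [4], [5]].

So P = [[1, 2, 3], [4], [5]].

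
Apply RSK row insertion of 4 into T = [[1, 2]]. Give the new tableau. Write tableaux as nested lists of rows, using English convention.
4 is larger than every entry of row 1, so it is appended to row 1. The new tableau is [[1, 2, 4]].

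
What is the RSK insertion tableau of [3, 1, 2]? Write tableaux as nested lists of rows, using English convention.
Insert 3: appended to row 1. P = [[3]].
Insert 1: 1 bumps 3 from row 1; 3 starts row 2. P = [[1], [3]].
Insert 2: appended to row 1. P = [[1, 2], [3]].

So P = [[1, 2], [3]].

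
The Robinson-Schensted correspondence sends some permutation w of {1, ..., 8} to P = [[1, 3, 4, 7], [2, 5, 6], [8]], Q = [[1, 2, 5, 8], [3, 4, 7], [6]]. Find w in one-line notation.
2 8 1 5 6 3 4 7

Reverse RSK: for i = n, n-1, ..., 1, locate i in Q, remove the corresponding corner cell from P, and reverse-bump its entry up through P; the value ejected from row 1 is w(i).

So w = 2 8 1 5 6 3 4 7.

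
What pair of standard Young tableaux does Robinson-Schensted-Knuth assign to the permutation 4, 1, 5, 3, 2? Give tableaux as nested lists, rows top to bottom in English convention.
P = [[1, 2], [3, 5], [4]], Q = [[1, 3], [2, 4], [5]]

Insert each entry of the permutation into P by Schensted row insertion, recording in Q the position of each new cell.

Insert 4: appended to row 1. P = [[4]], Q = [[1]].
Insert 1: 1 bumps 4 from row 1; 4 starts row 2. P = [[1], [4]], Q = [[1], [2]].
Insert 5: appended to row 1. P = [[1, 5], [4]], Q = [[1, 3], [2]].
Insert 3: 3 bumps 5 from row 1; 5 appends to row 2. P = [[1, 3], [4, 5]], Q = [[1, 3], [2, 4]].
Insert 2: 2 bumps 3 from row 1; 3 bumps 4 from row 2; 4 starts row 3. P = [[1, 2], [3, 5], [4]], Q = [[1, 3], [2, 4], [5]].

So P = [[1, 2], [3, 5], [4]], Q = [[1, 3], [2, 4], [5]].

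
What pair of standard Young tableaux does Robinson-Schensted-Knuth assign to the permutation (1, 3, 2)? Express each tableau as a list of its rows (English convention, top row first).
Insert each entry of the permutation into P by Schensted row insertion, recording in Q the position of each new cell.

Insert 1: appended to row 1. P = [[1]].
Insert 3: appended to row 1. P = [[1, 3]].
Insert 2: 2 bumps 3 from row 1; 3 starts row 2. P = [[1, 2], [3]].

So P = [[1, 2], [3]], Q = [[1, 2], [3]].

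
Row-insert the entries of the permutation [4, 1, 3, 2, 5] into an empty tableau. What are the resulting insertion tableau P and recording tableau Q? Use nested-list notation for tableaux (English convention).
Insert each entry of the permutation into P by Schensted row insertion, recording in Q the position of each new cell.

Insert 4: appended to row 1. P = [[4]], Q = [[1]].
Insert 1: 1 bumps 4 from row 1; 4 starts row 2. P = [[1], [4]], Q = [[1], [2]].
Insert 3: appended to row 1. P = [[1, 3], [4]], Q = [[1, 3], [2]].
Insert 2: 2 bumps 3 from row 1; 3 bumps 4 from row 2; 4 starts row 3. P = [[1, 2], [3], [4]], Q = [[1, 3], [2], [4]].
Insert 5: appended to row 1. P = [[1, 2, 5], [3], [4]], Q = [[1, 3, 5], [2], [4]].

So P = [[1, 2, 5], [3], [4]], Q = [[1, 3, 5], [2], [4]].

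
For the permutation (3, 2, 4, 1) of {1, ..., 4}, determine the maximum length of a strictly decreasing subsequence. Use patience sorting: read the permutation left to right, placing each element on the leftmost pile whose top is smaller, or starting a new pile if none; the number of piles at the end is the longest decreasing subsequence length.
3: new pile. tops = [3]
2: new pile. tops = [3, 2]
4: onto pile 1 (replacing 3). tops = [4, 2]
1: new pile. tops = [4, 2, 1]

3 piles, so the longest decreasing subsequence has length 3.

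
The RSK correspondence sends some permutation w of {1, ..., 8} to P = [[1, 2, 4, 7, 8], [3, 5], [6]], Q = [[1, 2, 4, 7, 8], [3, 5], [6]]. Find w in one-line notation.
Reverse the RSK construction: for i from n down to 1, find the cell of Q containing i, remove the entry at that cell from P, and reverse-bump it up through P; the value ejected from row 1 is w(i).

Step i=8: Q has 8 at row 1, column 5; remove that cell from P, ejecting 8. So w(8) = 8. P is now [[1, 2, 4, 7], [3, 5], [6]].
Step i=7: Q has 7 at row 1, column 4; remove that cell from P, ejecting 7. So w(7) = 7. P is now [[1, 2, 4], [3, 5], [6]].
Step i=6: Q has 6 at row 3, column 1; remove 6 from row 3 of P and reverse-bump: 6 enters row 2 and ejects 5; 5 enters row 1 and ejects 4. So w(6) = 4. P is now [[1, 2, 5], [3, 6]].
Step i=5: Q has 5 at row 2, column 2; remove 6 from row 2 of P and reverse-bump: 6 enters row 1 and ejects 5. So w(5) = 5. P is now [[1, 2, 6], [3]].
Step i=4: Q has 4 at row 1, column 3; remove that cell from P, ejecting 6. So w(4) = 6. P is now [[1, 2], [3]].
Step i=3: Q has 3 at row 2, column 1; remove 3 from row 2 of P and reverse-bump: 3 enters row 1 and ejects 2. So w(3) = 2. P is now [[1, 3]].
Step i=2: Q has 2 at row 1, column 2; remove that cell from P, ejecting 3. So w(2) = 3. P is now [[1]].
Step i=1: Q has 1 at row 1, column 1; remove that cell from P, ejecting 1. So w(1) = 1. P is now [].

So w = 1 3 2 6 5 4 7 8.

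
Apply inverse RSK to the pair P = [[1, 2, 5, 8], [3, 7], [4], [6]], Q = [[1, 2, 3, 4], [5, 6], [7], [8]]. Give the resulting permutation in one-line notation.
Reverse the RSK construction: for i from n down to 1, find the cell of Q containing i, remove the entry at that cell from P, and reverse-bump it up through P; the value ejected from row 1 is w(i).

Step i=8: Q has 8 at row 4, column 1; remove 6 from row 4 of P and reverse-bump: 6 enters row 3 and ejects 4; 4 enters row 2 and ejects 3; 3 enters row 1 and ejects 2. So w(8) = 2. P is now [[1, 3, 5, 8], [4, 7], [6]].
Step i=7: Q has 7 at row 3, column 1; remove 6 from row 3 of P and reverse-bump: 6 enters row 2 and ejects 4; 4 enters row 1 and ejects 3. So w(7) = 3. P is now [[1, 4, 5, 8], [6, 7]].
Step i=6: Q has 6 at row 2, column 2; remove 7 from row 2 of P and reverse-bump: 7 enters row 1 and ejects 5. So w(6) = 5. P is now [[1, 4, 7, 8], [6]].
Step i=5: Q has 5 at row 2, column 1; remove 6 from row 2 of P and reverse-bump: 6 enters row 1 and ejects 4. So w(5) = 4. P is now [[1, 6, 7, 8]].
Step i=4: Q has 4 at row 1, column 4; remove that cell from P, ejecting 8. So w(4) = 8. P is now [[1, 6, 7]].
Step i=3: Q has 3 at row 1, column 3; remove that cell from P, ejecting 7. So w(3) = 7. P is now [[1, 6]].
Step i=2: Q has 2 at row 1, column 2; remove that cell from P, ejecting 6. So w(2) = 6. P is now [[1]].
Step i=1: Q has 1 at row 1, column 1; remove that cell from P, ejecting 1. So w(1) = 1. P is now [].

So w = 1 6 7 8 4 5 3 2.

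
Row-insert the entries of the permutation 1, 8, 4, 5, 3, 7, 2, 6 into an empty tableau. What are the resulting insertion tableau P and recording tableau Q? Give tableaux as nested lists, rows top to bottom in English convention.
P = [[1, 2, 5, 6], [3, 7], [4], [8]], Q = [[1, 2, 4, 6], [3, 8], [5], [7]]

Insert each entry of the permutation into P by Schensted row insertion, recording in Q the position of each new cell.

After inserting 1: P = [[1]].
After inserting 8: P = [[1, 8]].
After inserting 4: P = [[1, 4], [8]].
After inserting 5: P = [[1, 4, 5], [8]].
After inserting 3: P = [[1, 3, 5], [4], [8]].
After inserting 7: P = [[1, 3, 5, 7], [4], [8]].
After inserting 2: P = [[1, 2, 5, 7], [3], [4], [8]].
After inserting 6: P = [[1, 2, 5, 6], [3, 7], [4], [8]].

So P = [[1, 2, 5, 6], [3, 7], [4], [8]], Q = [[1, 2, 4, 6], [3, 8], [5], [7]].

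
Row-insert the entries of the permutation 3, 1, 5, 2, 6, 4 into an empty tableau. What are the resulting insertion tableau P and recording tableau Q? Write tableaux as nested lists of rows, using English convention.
Insert each entry of the permutation into P by Schensted row insertion, recording in Q the position of each new cell.

Insert 3: appended to row 1. P = [[3]].
Insert 1: 1 bumps 3 from row 1; 3 starts row 2. P = [[1], [3]].
Insert 5: appended to row 1. P = [[1, 5], [3]].
Insert 2: 2 bumps 5 from row 1; 5 appends to row 2. P = [[1, 2], [3, 5]].
Insert 6: appended to row 1. P = [[1, 2, 6], [3, 5]].
Insert 4: 4 bumps 6 from row 1; 6 appends to row 2. P = [[1, 2, 4], [3, 5, 6]].

So P = [[1, 2, 4], [3, 5, 6]], Q = [[1, 3, 5], [2, 4, 6]].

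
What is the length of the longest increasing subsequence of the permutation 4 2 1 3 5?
3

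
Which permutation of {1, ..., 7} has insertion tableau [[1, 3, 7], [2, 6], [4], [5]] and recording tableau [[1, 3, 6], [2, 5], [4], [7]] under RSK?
5 4 6 2 3 7 1

Reverse the RSK construction: for i from n down to 1, find the cell of Q containing i, remove the entry at that cell from P, and reverse-bump it up through P; the value ejected from row 1 is w(i).

Step i=7: Q has 7 at row 4, column 1; remove 5 from row 4 of P and reverse-bump: 5 enters row 3 and ejects 4; 4 enters row 2 and ejects 2; 2 enters row 1 and ejects 1. So w(7) = 1. P is now [[2, 3, 7], [4, 6], [5]].
Step i=6: Q has 6 at row 1, column 3; remove that cell from P, ejecting 7. So w(6) = 7. P is now [[2, 3], [4, 6], [5]].
Step i=5: Q has 5 at row 2, column 2; remove 6 from row 2 of P and reverse-bump: 6 enters row 1 and ejects 3. So w(5) = 3. P is now [[2, 6], [4], [5]].
Step i=4: Q has 4 at row 3, column 1; remove 5 from row 3 of P and reverse-bump: 5 enters row 2 and ejects 4; 4 enters row 1 and ejects 2. So w(4) = 2. P is now [[4, 6], [5]].
Step i=3: Q has 3 at row 1, column 2; remove that cell from P, ejecting 6. So w(3) = 6. P is now [[4], [5]].
Step i=2: Q has 2 at row 2, column 1; remove 5 from row 2 of P and reverse-bump: 5 enters row 1 and ejects 4. So w(2) = 4. P is now [[5]].
Step i=1: Q has 1 at row 1, column 1; remove that cell from P, ejecting 5. So w(1) = 5. P is now [].

So w = 5 4 6 2 3 7 1.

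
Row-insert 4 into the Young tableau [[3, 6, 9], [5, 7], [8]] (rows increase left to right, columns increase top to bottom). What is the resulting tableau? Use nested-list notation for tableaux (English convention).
[[3, 4, 9], [5, 6], [7], [8]]

In row 1, 4 replaces 6 (the leftmost entry greater than 4); 6 is bumped to row 2. In row 2, 6 replaces 7 (the leftmost entry greater than 6); 7 is bumped to row 3. In row 3, 7 replaces 8 (the leftmost entry greater than 7); 8 is bumped to row 4. 8 starts a new row 4. The new tableau is [[3, 4, 9], [5, 6], [7], [8]].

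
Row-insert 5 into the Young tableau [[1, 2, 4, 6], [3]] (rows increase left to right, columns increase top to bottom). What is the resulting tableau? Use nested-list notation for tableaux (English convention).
In row 1, 5 replaces 6 (the leftmost entry greater than 5); 6 is bumped to row 2. 6 is appended to row 2. The new tableau is [[1, 2, 4, 5], [3, 6]].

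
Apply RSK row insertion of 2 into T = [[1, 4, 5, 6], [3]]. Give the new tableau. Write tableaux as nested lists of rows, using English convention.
In row 1, 2 replaces 4 (the leftmost entry greater than 2); 4 is bumped to row 2. 4 is appended to row 2. The new tableau is [[1, 2, 5, 6], [3, 4]].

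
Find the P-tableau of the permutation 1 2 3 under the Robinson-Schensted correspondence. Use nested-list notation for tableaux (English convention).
P = [[1, 2, 3]]

Insert 1: appended to row 1. P = [[1]].
Insert 2: appended to row 1. P = [[1, 2]].
Insert 3: appended to row 1. P = [[1, 2, 3]].

So P = [[1, 2, 3]].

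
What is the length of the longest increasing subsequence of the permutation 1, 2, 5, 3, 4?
4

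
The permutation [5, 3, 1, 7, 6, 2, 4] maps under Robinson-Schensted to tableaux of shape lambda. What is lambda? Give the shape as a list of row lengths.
Row-insert each entry into an empty tableau.

After inserting 5: P = [[5]].
After inserting 3: P = [[3], [5]].
After inserting 1: P = [[1], [3], [5]].
After inserting 7: P = [[1, 7], [3], [5]].
After inserting 6: P = [[1, 6], [3, 7], [5]].
After inserting 2: P = [[1, 2], [3, 6], [5, 7]].
After inserting 4: P = [[1, 2, 4], [3, 6], [5, 7]].

The final insertion tableau P = [[1, 2, 4], [3, 6], [5, 7]] has shape [3, 2, 2].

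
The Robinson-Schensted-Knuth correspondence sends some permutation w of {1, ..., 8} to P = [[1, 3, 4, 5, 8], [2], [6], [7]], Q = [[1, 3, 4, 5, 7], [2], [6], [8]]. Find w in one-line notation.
7 2 3 4 6 5 8 1

Reverse the RSK construction: for i from n down to 1, find the cell of Q containing i, remove the entry at that cell from P, and reverse-bump it up through P; the value ejected from row 1 is w(i).

Step i=8: Q has 8 at row 4, column 1; remove 7 from row 4 of P and reverse-bump: 7 enters row 3 and ejects 6; 6 enters row 2 and ejects 2; 2 enters row 1 and ejects 1. So w(8) = 1. P is now [[2, 3, 4, 5, 8], [6], [7]].
Step i=7: Q has 7 at row 1, column 5; remove that cell from P, ejecting 8. So w(7) = 8. P is now [[2, 3, 4, 5], [6], [7]].
Step i=6: Q has 6 at row 3, column 1; remove 7 from row 3 of P and reverse-bump: 7 enters row 2 and ejects 6; 6 enters row 1 and ejects 5. So w(6) = 5. P is now [[2, 3, 4, 6], [7]].
Step i=5: Q has 5 at row 1, column 4; remove that cell from P, ejecting 6. So w(5) = 6. P is now [[2, 3, 4], [7]].
Step i=4: Q has 4 at row 1, column 3; remove that cell from P, ejecting 4. So w(4) = 4. P is now [[2, 3], [7]].
Step i=3: Q has 3 at row 1, column 2; remove that cell from P, ejecting 3. So w(3) = 3. P is now [[2], [7]].
Step i=2: Q has 2 at row 2, column 1; remove 7 from row 2 of P and reverse-bump: 7 enters row 1 and ejects 2. So w(2) = 2. P is now [[7]].
Step i=1: Q has 1 at row 1, column 1; remove that cell from P, ejecting 7. So w(1) = 7. P is now [].

So w = 7 2 3 4 6 5 8 1.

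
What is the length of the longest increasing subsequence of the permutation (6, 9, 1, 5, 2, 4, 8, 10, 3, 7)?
5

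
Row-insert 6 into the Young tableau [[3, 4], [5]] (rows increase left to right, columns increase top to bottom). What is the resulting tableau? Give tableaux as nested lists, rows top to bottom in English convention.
6 is larger than every entry of row 1, so it is appended to row 1. The new tableau is [[3, 4, 6], [5]].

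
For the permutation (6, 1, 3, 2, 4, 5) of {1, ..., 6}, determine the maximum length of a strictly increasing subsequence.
4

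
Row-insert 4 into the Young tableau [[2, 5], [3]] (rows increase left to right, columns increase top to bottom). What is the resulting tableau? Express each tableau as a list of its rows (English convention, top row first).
[[2, 4], [3, 5]]

In row 1, 4 replaces 5 (the leftmost entry greater than 4); 5 is bumped to row 2. 5 is appended to row 2. The new tableau is [[2, 4], [3, 5]].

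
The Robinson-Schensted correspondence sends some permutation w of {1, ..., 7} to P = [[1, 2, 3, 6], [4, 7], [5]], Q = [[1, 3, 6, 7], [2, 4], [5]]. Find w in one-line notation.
5 1 7 4 2 3 6

Reverse the RSK construction: for i from n down to 1, find the cell of Q containing i, remove the entry at that cell from P, and reverse-bump it up through P; the value ejected from row 1 is w(i).

Step i=7: Q has 7 at row 1, column 4; remove that cell from P, ejecting 6. So w(7) = 6. P is now [[1, 2, 3], [4, 7], [5]].
Step i=6: Q has 6 at row 1, column 3; remove that cell from P, ejecting 3. So w(6) = 3. P is now [[1, 2], [4, 7], [5]].
Step i=5: Q has 5 at row 3, column 1; remove 5 from row 3 of P and reverse-bump: 5 enters row 2 and ejects 4; 4 enters row 1 and ejects 2. So w(5) = 2. P is now [[1, 4], [5, 7]].
Step i=4: Q has 4 at row 2, column 2; remove 7 from row 2 of P and reverse-bump: 7 enters row 1 and ejects 4. So w(4) = 4. P is now [[1, 7], [5]].
Step i=3: Q has 3 at row 1, column 2; remove that cell from P, ejecting 7. So w(3) = 7. P is now [[1], [5]].
Step i=2: Q has 2 at row 2, column 1; remove 5 from row 2 of P and reverse-bump: 5 enters row 1 and ejects 1. So w(2) = 1. P is now [[5]].
Step i=1: Q has 1 at row 1, column 1; remove that cell from P, ejecting 5. So w(1) = 5. P is now [].

So w = 5 1 7 4 2 3 6.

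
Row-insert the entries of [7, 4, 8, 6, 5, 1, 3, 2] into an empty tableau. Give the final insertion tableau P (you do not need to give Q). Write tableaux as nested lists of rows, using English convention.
Insert 7: appended to row 1. P = [[7]].
Insert 4: 4 bumps 7 from row 1; 7 starts row 2. P = [[4], [7]].
Insert 8: appended to row 1. P = [[4, 8], [7]].
Insert 6: 6 bumps 8 from row 1; 8 appends to row 2. P = [[4, 6], [7, 8]].
Insert 5: 5 bumps 6 from row 1; 6 bumps 7 from row 2; 7 starts row 3. P = [[4, 5], [6, 8], [7]].
Insert 1: 1 bumps 4 from row 1; 4 bumps 6 from row 2; 6 bumps 7 from row 3; 7 starts row 4. P = [[1, 5], [4, 8], [6], [7]].
Insert 3: 3 bumps 5 from row 1; 5 bumps 8 from row 2; 8 appends to row 3. P = [[1, 3], [4, 5], [6, 8], [7]].
Insert 2: 2 bumps 3 from row 1; 3 bumps 4 from row 2; 4 bumps 6 from row 3; 6 bumps 7 from row 4; 7 starts row 5. P = [[1, 2], [3, 5], [4, 8], [6], [7]].

So P = [[1, 2], [3, 5], [4, 8], [6], [7]].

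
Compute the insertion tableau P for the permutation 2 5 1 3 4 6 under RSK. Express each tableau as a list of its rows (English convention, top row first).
P = [[1, 3, 4, 6], [2, 5]]

Insert 2: appended to row 1. P = [[2]].
Insert 5: appended to row 1. P = [[2, 5]].
Insert 1: 1 bumps 2 from row 1; 2 starts row 2. P = [[1, 5], [2]].
Insert 3: 3 bumps 5 from row 1; 5 appends to row 2. P = [[1, 3], [2, 5]].
Insert 4: appended to row 1. P = [[1, 3, 4], [2, 5]].
Insert 6: appended to row 1. P = [[1, 3, 4, 6], [2, 5]].

So P = [[1, 3, 4, 6], [2, 5]].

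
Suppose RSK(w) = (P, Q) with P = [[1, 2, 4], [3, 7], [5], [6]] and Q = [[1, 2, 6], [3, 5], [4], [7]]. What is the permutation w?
Reverse the RSK construction: for i from n down to 1, find the cell of Q containing i, remove the entry at that cell from P, and reverse-bump it up through P; the value ejected from row 1 is w(i).

Step i=7: Q has 7 at row 4, column 1; remove 6 from row 4 of P and reverse-bump: 6 enters row 3 and ejects 5; 5 enters row 2 and ejects 3; 3 enters row 1 and ejects 2. So w(7) = 2. P is now [[1, 3, 4], [5, 7], [6]].
Step i=6: Q has 6 at row 1, column 3; remove that cell from P, ejecting 4. So w(6) = 4. P is now [[1, 3], [5, 7], [6]].
Step i=5: Q has 5 at row 2, column 2; remove 7 from row 2 of P and reverse-bump: 7 enters row 1 and ejects 3. So w(5) = 3. P is now [[1, 7], [5], [6]].
Step i=4: Q has 4 at row 3, column 1; remove 6 from row 3 of P and reverse-bump: 6 enters row 2 and ejects 5; 5 enters row 1 and ejects 1. So w(4) = 1. P is now [[5, 7], [6]].
Step i=3: Q has 3 at row 2, column 1; remove 6 from row 2 of P and reverse-bump: 6 enters row 1 and ejects 5. So w(3) = 5. P is now [[6, 7]].
Step i=2: Q has 2 at row 1, column 2; remove that cell from P, ejecting 7. So w(2) = 7. P is now [[6]].
Step i=1: Q has 1 at row 1, column 1; remove that cell from P, ejecting 6. So w(1) = 6. P is now [].

So w = 6 7 5 1 3 4 2.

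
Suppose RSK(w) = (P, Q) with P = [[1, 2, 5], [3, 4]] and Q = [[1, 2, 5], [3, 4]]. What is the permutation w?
Reverse RSK: for i = n, n-1, ..., 1, locate i in Q, remove the corresponding corner cell from P, and reverse-bump its entry up through P; the value ejected from row 1 is w(i).

So w = 3 4 1 2 5.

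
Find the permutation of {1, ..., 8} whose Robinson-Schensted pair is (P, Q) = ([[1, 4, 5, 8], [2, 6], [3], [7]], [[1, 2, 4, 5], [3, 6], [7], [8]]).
3 4 2 7 8 6 5 1

Reverse the RSK construction: for i from n down to 1, find the cell of Q containing i, remove the entry at that cell from P, and reverse-bump it up through P; the value ejected from row 1 is w(i).

Step i=8: Q has 8 at row 4, column 1; remove 7 from row 4 of P and reverse-bump: 7 enters row 3 and ejects 3; 3 enters row 2 and ejects 2; 2 enters row 1 and ejects 1. So w(8) = 1. P is now [[2, 4, 5, 8], [3, 6], [7]].
Step i=7: Q has 7 at row 3, column 1; remove 7 from row 3 of P and reverse-bump: 7 enters row 2 and ejects 6; 6 enters row 1 and ejects 5. So w(7) = 5. P is now [[2, 4, 6, 8], [3, 7]].
Step i=6: Q has 6 at row 2, column 2; remove 7 from row 2 of P and reverse-bump: 7 enters row 1 and ejects 6. So w(6) = 6. P is now [[2, 4, 7, 8], [3]].
Step i=5: Q has 5 at row 1, column 4; remove that cell from P, ejecting 8. So w(5) = 8. P is now [[2, 4, 7], [3]].
Step i=4: Q has 4 at row 1, column 3; remove that cell from P, ejecting 7. So w(4) = 7. P is now [[2, 4], [3]].
Step i=3: Q has 3 at row 2, column 1; remove 3 from row 2 of P and reverse-bump: 3 enters row 1 and ejects 2. So w(3) = 2. P is now [[3, 4]].
Step i=2: Q has 2 at row 1, column 2; remove that cell from P, ejecting 4. So w(2) = 4. P is now [[3]].
Step i=1: Q has 1 at row 1, column 1; remove that cell from P, ejecting 3. So w(1) = 3. P is now [].

So w = 3 4 2 7 8 6 5 1.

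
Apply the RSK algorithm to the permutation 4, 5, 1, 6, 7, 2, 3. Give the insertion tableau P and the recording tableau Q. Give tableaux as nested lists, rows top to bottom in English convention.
Insert each entry of the permutation into P by Schensted row insertion, recording in Q the position of each new cell.

Insert 4: appended to row 1. P = [[4]], Q = [[1]].
Insert 5: appended to row 1. P = [[4, 5]], Q = [[1, 2]].
Insert 1: 1 bumps 4 from row 1; 4 starts row 2. P = [[1, 5], [4]], Q = [[1, 2], [3]].
Insert 6: appended to row 1. P = [[1, 5, 6], [4]], Q = [[1, 2, 4], [3]].
Insert 7: appended to row 1. P = [[1, 5, 6, 7], [4]], Q = [[1, 2, 4, 5], [3]].
Insert 2: 2 bumps 5 from row 1; 5 appends to row 2. P = [[1, 2, 6, 7], [4, 5]], Q = [[1, 2, 4, 5], [3, 6]].
Insert 3: 3 bumps 6 from row 1; 6 appends to row 2. P = [[1, 2, 3, 7], [4, 5, 6]], Q = [[1, 2, 4, 5], [3, 6, 7]].

So P = [[1, 2, 3, 7], [4, 5, 6]], Q = [[1, 2, 4, 5], [3, 6, 7]].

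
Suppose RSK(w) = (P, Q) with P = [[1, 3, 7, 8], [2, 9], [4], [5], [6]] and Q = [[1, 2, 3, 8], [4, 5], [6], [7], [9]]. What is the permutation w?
Reverse the RSK construction: for i from n down to 1, find the cell of Q containing i, remove the entry at that cell from P, and reverse-bump it up through P; the value ejected from row 1 is w(i).

Step i=9: Q has 9 at row 5, column 1; remove 6 from row 5 of P and reverse-bump: 6 enters row 4 and ejects 5; 5 enters row 3 and ejects 4; 4 enters row 2 and ejects 2; 2 enters row 1 and ejects 1. So w(9) = 1. P is now [[2, 3, 7, 8], [4, 9], [5], [6]].
Step i=8: Q has 8 at row 1, column 4; remove that cell from P, ejecting 8. So w(8) = 8. P is now [[2, 3, 7], [4, 9], [5], [6]].
Step i=7: Q has 7 at row 4, column 1; remove 6 from row 4 of P and reverse-bump: 6 enters row 3 and ejects 5; 5 enters row 2 and ejects 4; 4 enters row 1 and ejects 3. So w(7) = 3. P is now [[2, 4, 7], [5, 9], [6]].
Step i=6: Q has 6 at row 3, column 1; remove 6 from row 3 of P and reverse-bump: 6 enters row 2 and ejects 5; 5 enters row 1 and ejects 4. So w(6) = 4. P is now [[2, 5, 7], [6, 9]].
Step i=5: Q has 5 at row 2, column 2; remove 9 from row 2 of P and reverse-bump: 9 enters row 1 and ejects 7. So w(5) = 7. P is now [[2, 5, 9], [6]].
Step i=4: Q has 4 at row 2, column 1; remove 6 from row 2 of P and reverse-bump: 6 enters row 1 and ejects 5. So w(4) = 5. P is now [[2, 6, 9]].
Step i=3: Q has 3 at row 1, column 3; remove that cell from P, ejecting 9. So w(3) = 9. P is now [[2, 6]].
Step i=2: Q has 2 at row 1, column 2; remove that cell from P, ejecting 6. So w(2) = 6. P is now [[2]].
Step i=1: Q has 1 at row 1, column 1; remove that cell from P, ejecting 2. So w(1) = 2. P is now [].

So w = 2 6 9 5 7 4 3 8 1.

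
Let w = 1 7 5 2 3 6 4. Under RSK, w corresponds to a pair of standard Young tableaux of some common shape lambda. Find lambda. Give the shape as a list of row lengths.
[4, 2, 1]

Row-insert each entry into an empty tableau.

After inserting 1: P = [[1]].
After inserting 7: P = [[1, 7]].
After inserting 5: P = [[1, 5], [7]].
After inserting 2: P = [[1, 2], [5], [7]].
After inserting 3: P = [[1, 2, 3], [5], [7]].
After inserting 6: P = [[1, 2, 3, 6], [5], [7]].
After inserting 4: P = [[1, 2, 3, 4], [5, 6], [7]].

The final insertion tableau P = [[1, 2, 3, 4], [5, 6], [7]] has shape [4, 2, 1].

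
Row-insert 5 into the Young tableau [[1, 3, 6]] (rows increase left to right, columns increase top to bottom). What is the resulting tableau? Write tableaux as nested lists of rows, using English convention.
[[1, 3, 5], [6]]

In row 1, 5 replaces 6 (the leftmost entry greater than 5); 6 is bumped to row 2. 6 starts a new row 2. The new tableau is [[1, 3, 5], [6]].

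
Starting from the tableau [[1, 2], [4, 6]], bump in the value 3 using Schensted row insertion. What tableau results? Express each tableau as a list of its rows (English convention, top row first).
3 is larger than every entry of row 1, so it is appended to row 1. The new tableau is [[1, 2, 3], [4, 6]].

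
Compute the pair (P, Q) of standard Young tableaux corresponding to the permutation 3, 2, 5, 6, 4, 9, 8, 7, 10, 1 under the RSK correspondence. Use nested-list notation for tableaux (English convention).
Insert each entry of the permutation into P by Schensted row insertion, recording in Q the position of each new cell.

Insert 3: appended to row 1. P = [[3]], Q = [[1]].
Insert 2: 2 bumps 3 from row 1; 3 starts row 2. P = [[2], [3]], Q = [[1], [2]].
Insert 5: appended to row 1. P = [[2, 5], [3]], Q = [[1, 3], [2]].
Insert 6: appended to row 1. P = [[2, 5, 6], [3]], Q = [[1, 3, 4], [2]].
Insert 4: 4 bumps 5 from row 1; 5 appends to row 2. P = [[2, 4, 6], [3, 5]], Q = [[1, 3, 4], [2, 5]].
Insert 9: appended to row 1. P = [[2, 4, 6, 9], [3, 5]], Q = [[1, 3, 4, 6], [2, 5]].
Insert 8: 8 bumps 9 from row 1; 9 appends to row 2. P = [[2, 4, 6, 8], [3, 5, 9]], Q = [[1, 3, 4, 6], [2, 5, 7]].
Insert 7: 7 bumps 8 from row 1; 8 bumps 9 from row 2; 9 starts row 3. P = [[2, 4, 6, 7], [3, 5, 8], [9]], Q = [[1, 3, 4, 6], [2, 5, 7], [8]].
Insert 10: appended to row 1. P = [[2, 4, 6, 7, 10], [3, 5, 8], [9]], Q = [[1, 3, 4, 6, 9], [2, 5, 7], [8]].
Insert 1: 1 bumps 2 from row 1; 2 bumps 3 from row 2; 3 bumps 9 from row 3; 9 starts row 4. P = [[1, 4, 6, 7, 10], [2, 5, 8], [3], [9]], Q = [[1, 3, 4, 6, 9], [2, 5, 7], [8], [10]].

So P = [[1, 4, 6, 7, 10], [2, 5, 8], [3], [9]], Q = [[1, 3, 4, 6, 9], [2, 5, 7], [8], [10]].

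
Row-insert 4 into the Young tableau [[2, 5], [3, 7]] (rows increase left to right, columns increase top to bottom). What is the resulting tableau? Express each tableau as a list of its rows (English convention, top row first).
In row 1, 4 replaces 5 (the leftmost entry greater than 4); 5 is bumped to row 2. In row 2, 5 replaces 7 (the leftmost entry greater than 5); 7 is bumped to row 3. 7 starts a new row 3. The new tableau is [[2, 4], [3, 5], [7]].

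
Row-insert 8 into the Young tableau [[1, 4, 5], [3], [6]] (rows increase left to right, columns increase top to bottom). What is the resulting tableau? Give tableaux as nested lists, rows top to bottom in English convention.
8 is larger than every entry of row 1, so it is appended to row 1. The new tableau is [[1, 4, 5, 8], [3], [6]].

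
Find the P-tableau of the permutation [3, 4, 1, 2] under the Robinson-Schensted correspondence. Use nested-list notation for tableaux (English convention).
P = [[1, 2], [3, 4]]

Insert 3: appended to row 1. P = [[3]].
Insert 4: appended to row 1. P = [[3, 4]].
Insert 1: 1 bumps 3 from row 1; 3 starts row 2. P = [[1, 4], [3]].
Insert 2: 2 bumps 4 from row 1; 4 appends to row 2. P = [[1, 2], [3, 4]].

So P = [[1, 2], [3, 4]].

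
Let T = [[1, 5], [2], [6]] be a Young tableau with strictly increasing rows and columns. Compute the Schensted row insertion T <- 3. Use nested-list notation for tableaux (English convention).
[[1, 3], [2, 5], [6]]

In row 1, 3 replaces 5 (the leftmost entry greater than 3); 5 is bumped to row 2. 5 is appended to row 2. The new tableau is [[1, 3], [2, 5], [6]].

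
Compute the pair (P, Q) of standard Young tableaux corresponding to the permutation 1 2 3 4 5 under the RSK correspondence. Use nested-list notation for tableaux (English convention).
Insert each entry of the permutation into P by Schensted row insertion, recording in Q the position of each new cell.

Insert 1: appended to row 1. P = [[1]], Q = [[1]].
Insert 2: appended to row 1. P = [[1, 2]], Q = [[1, 2]].
Insert 3: appended to row 1. P = [[1, 2, 3]], Q = [[1, 2, 3]].
Insert 4: appended to row 1. P = [[1, 2, 3, 4]], Q = [[1, 2, 3, 4]].
Insert 5: appended to row 1. P = [[1, 2, 3, 4, 5]], Q = [[1, 2, 3, 4, 5]].

So P = [[1, 2, 3, 4, 5]], Q = [[1, 2, 3, 4, 5]].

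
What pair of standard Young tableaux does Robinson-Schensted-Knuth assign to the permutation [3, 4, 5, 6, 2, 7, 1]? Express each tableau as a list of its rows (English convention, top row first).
Insert each entry of the permutation into P by Schensted row insertion, recording in Q the position of each new cell.

Insert 3: appended to row 1. P = [[3]], Q = [[1]].
Insert 4: appended to row 1. P = [[3, 4]], Q = [[1, 2]].
Insert 5: appended to row 1. P = [[3, 4, 5]], Q = [[1, 2, 3]].
Insert 6: appended to row 1. P = [[3, 4, 5, 6]], Q = [[1, 2, 3, 4]].
Insert 2: 2 bumps 3 from row 1; 3 starts row 2. P = [[2, 4, 5, 6], [3]], Q = [[1, 2, 3, 4], [5]].
Insert 7: appended to row 1. P = [[2, 4, 5, 6, 7], [3]], Q = [[1, 2, 3, 4, 6], [5]].
Insert 1: 1 bumps 2 from row 1; 2 bumps 3 from row 2; 3 starts row 3. P = [[1, 4, 5, 6, 7], [2], [3]], Q = [[1, 2, 3, 4, 6], [5], [7]].

So P = [[1, 4, 5, 6, 7], [2], [3]], Q = [[1, 2, 3, 4, 6], [5], [7]].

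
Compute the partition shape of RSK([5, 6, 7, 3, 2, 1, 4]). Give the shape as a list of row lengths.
[3, 2, 1, 1]

Row-insert each entry into an empty tableau.

After inserting 5: P = [[5]].
After inserting 6: P = [[5, 6]].
After inserting 7: P = [[5, 6, 7]].
After inserting 3: P = [[3, 6, 7], [5]].
After inserting 2: P = [[2, 6, 7], [3], [5]].
After inserting 1: P = [[1, 6, 7], [2], [3], [5]].
After inserting 4: P = [[1, 4, 7], [2, 6], [3], [5]].

The final insertion tableau P = [[1, 4, 7], [2, 6], [3], [5]] has shape [3, 2, 1, 1].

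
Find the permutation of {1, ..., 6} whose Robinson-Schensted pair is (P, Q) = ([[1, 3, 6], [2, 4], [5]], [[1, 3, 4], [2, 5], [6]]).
Reverse the RSK construction: for i from n down to 1, find the cell of Q containing i, remove the entry at that cell from P, and reverse-bump it up through P; the value ejected from row 1 is w(i).

Step i=6: Q has 6 at row 3, column 1; remove 5 from row 3 of P and reverse-bump: 5 enters row 2 and ejects 4; 4 enters row 1 and ejects 3. So w(6) = 3. P is now [[1, 4, 6], [2, 5]].
Step i=5: Q has 5 at row 2, column 2; remove 5 from row 2 of P and reverse-bump: 5 enters row 1 and ejects 4. So w(5) = 4. P is now [[1, 5, 6], [2]].
Step i=4: Q has 4 at row 1, column 3; remove that cell from P, ejecting 6. So w(4) = 6. P is now [[1, 5], [2]].
Step i=3: Q has 3 at row 1, column 2; remove that cell from P, ejecting 5. So w(3) = 5. P is now [[1], [2]].
Step i=2: Q has 2 at row 2, column 1; remove 2 from row 2 of P and reverse-bump: 2 enters row 1 and ejects 1. So w(2) = 1. P is now [[2]].
Step i=1: Q has 1 at row 1, column 1; remove that cell from P, ejecting 2. So w(1) = 2. P is now [].

So w = 2 1 5 6 4 3.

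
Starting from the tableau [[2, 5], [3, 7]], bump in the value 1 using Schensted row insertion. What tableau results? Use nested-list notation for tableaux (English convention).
[[1, 5], [2, 7], [3]]

In row 1, 1 replaces 2 (the leftmost entry greater than 1); 2 is bumped to row 2. In row 2, 2 replaces 3 (the leftmost entry greater than 2); 3 is bumped to row 3. 3 starts a new row 3. The new tableau is [[1, 5], [2, 7], [3]].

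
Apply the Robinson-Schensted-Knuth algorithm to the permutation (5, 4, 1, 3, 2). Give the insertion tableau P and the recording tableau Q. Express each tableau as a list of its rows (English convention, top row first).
P = [[1, 2], [3], [4], [5]], Q = [[1, 4], [2], [3], [5]]

Insert each entry of the permutation into P by Schensted row insertion, recording in Q the position of each new cell.

Insert 5: appended to row 1. P = [[5]].
Insert 4: 4 bumps 5 from row 1; 5 starts row 2. P = [[4], [5]].
Insert 1: 1 bumps 4 from row 1; 4 bumps 5 from row 2; 5 starts row 3. P = [[1], [4], [5]].
Insert 3: appended to row 1. P = [[1, 3], [4], [5]].
Insert 2: 2 bumps 3 from row 1; 3 bumps 4 from row 2; 4 bumps 5 from row 3; 5 starts row 4. P = [[1, 2], [3], [4], [5]].

So P = [[1, 2], [3], [4], [5]], Q = [[1, 4], [2], [3], [5]].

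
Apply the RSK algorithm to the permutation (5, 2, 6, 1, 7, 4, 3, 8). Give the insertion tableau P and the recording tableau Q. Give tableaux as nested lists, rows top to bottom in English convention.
Insert each entry of the permutation into P by Schensted row insertion, recording in Q the position of each new cell.

After inserting 5: P = [[5]].
After inserting 2: P = [[2], [5]].
After inserting 6: P = [[2, 6], [5]].
After inserting 1: P = [[1, 6], [2], [5]].
After inserting 7: P = [[1, 6, 7], [2], [5]].
After inserting 4: P = [[1, 4, 7], [2, 6], [5]].
After inserting 3: P = [[1, 3, 7], [2, 4], [5, 6]].
After inserting 8: P = [[1, 3, 7, 8], [2, 4], [5, 6]].

So P = [[1, 3, 7, 8], [2, 4], [5, 6]], Q = [[1, 3, 5, 8], [2, 6], [4, 7]].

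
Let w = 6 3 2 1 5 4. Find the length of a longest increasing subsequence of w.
2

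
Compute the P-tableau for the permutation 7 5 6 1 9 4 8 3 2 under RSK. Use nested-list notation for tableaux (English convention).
Insert 7: appended to row 1. P = [[7]].
Insert 5: 5 bumps 7 from row 1; 7 starts row 2. P = [[5], [7]].
Insert 6: appended to row 1. P = [[5, 6], [7]].
Insert 1: 1 bumps 5 from row 1; 5 bumps 7 from row 2; 7 starts row 3. P = [[1, 6], [5], [7]].
Insert 9: appended to row 1. P = [[1, 6, 9], [5], [7]].
Insert 4: 4 bumps 6 from row 1; 6 appends to row 2. P = [[1, 4, 9], [5, 6], [7]].
Insert 8: 8 bumps 9 from row 1; 9 appends to row 2. P = [[1, 4, 8], [5, 6, 9], [7]].
Insert 3: 3 bumps 4 from row 1; 4 bumps 5 from row 2; 5 bumps 7 from row 3; 7 starts row 4. P = [[1, 3, 8], [4, 6, 9], [5], [7]].
Insert 2: 2 bumps 3 from row 1; 3 bumps 4 from row 2; 4 bumps 5 from row 3; 5 bumps 7 from row 4; 7 starts row 5. P = [[1, 2, 8], [3, 6, 9], [4], [5], [7]].

So P = [[1, 2, 8], [3, 6, 9], [4], [5], [7]].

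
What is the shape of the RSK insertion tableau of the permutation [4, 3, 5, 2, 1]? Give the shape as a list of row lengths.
[2, 1, 1, 1]

Row-insert each entry into an empty tableau.

After inserting 4: P = [[4]].
After inserting 3: P = [[3], [4]].
After inserting 5: P = [[3, 5], [4]].
After inserting 2: P = [[2, 5], [3], [4]].
After inserting 1: P = [[1, 5], [2], [3], [4]].

The final insertion tableau P = [[1, 5], [2], [3], [4]] has shape [2, 1, 1, 1].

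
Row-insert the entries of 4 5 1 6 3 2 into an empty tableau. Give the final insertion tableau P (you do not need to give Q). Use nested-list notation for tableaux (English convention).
P = [[1, 2, 6], [3, 5], [4]]

Insert 4: appended to row 1. P = [[4]].
Insert 5: appended to row 1. P = [[4, 5]].
Insert 1: 1 bumps 4 from row 1; 4 starts row 2. P = [[1, 5], [4]].
Insert 6: appended to row 1. P = [[1, 5, 6], [4]].
Insert 3: 3 bumps 5 from row 1; 5 appends to row 2. P = [[1, 3, 6], [4, 5]].
Insert 2: 2 bumps 3 from row 1; 3 bumps 4 from row 2; 4 starts row 3. P = [[1, 2, 6], [3, 5], [4]].

So P = [[1, 2, 6], [3, 5], [4]].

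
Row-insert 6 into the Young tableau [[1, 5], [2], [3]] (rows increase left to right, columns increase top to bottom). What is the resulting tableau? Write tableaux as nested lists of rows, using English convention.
[[1, 5, 6], [2], [3]]

6 is larger than every entry of row 1, so it is appended to row 1. The new tableau is [[1, 5, 6], [2], [3]].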